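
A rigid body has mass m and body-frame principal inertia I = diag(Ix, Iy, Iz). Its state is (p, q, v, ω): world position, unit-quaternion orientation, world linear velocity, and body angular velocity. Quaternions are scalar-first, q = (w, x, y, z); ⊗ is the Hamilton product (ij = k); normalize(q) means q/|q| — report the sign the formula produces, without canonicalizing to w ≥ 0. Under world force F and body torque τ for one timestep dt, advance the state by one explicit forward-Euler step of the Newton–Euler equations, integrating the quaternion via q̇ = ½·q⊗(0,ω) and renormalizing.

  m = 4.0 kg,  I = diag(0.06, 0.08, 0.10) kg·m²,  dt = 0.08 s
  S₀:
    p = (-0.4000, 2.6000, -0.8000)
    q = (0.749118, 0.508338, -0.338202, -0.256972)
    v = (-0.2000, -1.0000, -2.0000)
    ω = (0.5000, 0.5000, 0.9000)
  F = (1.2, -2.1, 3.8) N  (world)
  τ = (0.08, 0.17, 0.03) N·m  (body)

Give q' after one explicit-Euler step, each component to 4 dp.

q' = (0.7542, 0.5157, -0.3463, -0.2128)

Hamilton product q⊗(0,ω) = (0.1462068, 0.1986632, -0.2114312, 1.0974762)
q + ½dt·q⊗(0,ω), renormalized = (0.7542, 0.5157, -0.3463, -0.2128)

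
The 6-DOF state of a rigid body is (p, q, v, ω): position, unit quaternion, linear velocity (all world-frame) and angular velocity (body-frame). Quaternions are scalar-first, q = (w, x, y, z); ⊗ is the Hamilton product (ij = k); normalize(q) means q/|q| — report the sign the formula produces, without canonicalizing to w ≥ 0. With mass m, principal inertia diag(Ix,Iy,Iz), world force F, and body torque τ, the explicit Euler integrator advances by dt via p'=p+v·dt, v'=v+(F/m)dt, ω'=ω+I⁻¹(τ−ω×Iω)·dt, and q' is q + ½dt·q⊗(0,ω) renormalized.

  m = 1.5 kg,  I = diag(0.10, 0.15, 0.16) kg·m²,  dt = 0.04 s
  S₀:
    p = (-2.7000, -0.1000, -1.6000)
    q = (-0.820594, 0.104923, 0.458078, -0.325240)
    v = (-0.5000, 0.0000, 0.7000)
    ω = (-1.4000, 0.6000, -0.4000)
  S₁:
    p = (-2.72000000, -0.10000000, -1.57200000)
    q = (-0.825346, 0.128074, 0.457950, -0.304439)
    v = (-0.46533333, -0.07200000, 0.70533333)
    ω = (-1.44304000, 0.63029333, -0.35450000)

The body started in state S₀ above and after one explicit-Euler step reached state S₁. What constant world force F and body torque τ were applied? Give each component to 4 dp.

F = (1.3000, -2.7000, 0.2000)
τ = (-0.1100, 0.0800, 0.1400)

Δv = v₁−v₀ = (0.03466667, -0.07200000, 0.00533333)
F = m·Δv/dt = (1.3000, -2.7000, 0.2000)
ω₁ − ω₀ = (-0.04304000, 0.03029333, 0.04550000)
applied torque τ = (-0.1100, 0.0800, 0.1400)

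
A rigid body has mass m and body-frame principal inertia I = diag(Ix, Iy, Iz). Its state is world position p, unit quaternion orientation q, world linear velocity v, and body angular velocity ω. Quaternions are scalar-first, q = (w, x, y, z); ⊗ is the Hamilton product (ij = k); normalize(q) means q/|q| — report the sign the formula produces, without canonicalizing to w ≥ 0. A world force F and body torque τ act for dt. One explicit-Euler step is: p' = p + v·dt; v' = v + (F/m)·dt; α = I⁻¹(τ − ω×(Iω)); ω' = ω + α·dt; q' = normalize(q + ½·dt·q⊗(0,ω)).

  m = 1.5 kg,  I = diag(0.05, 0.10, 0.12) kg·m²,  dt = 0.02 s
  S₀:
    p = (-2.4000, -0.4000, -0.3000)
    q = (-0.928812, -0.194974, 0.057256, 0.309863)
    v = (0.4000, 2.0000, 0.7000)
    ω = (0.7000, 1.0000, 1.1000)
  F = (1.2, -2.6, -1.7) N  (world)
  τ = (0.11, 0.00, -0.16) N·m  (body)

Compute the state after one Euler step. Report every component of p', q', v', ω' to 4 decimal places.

p' = (-2.3920, -0.3600, -0.2860)
q' = (-0.9313, -0.2039, 0.0523, 0.2973)
v' = (0.4160, 1.9653, 0.6773)
ω' = (0.7352, 1.0108, 1.0675)

new position p' = (-2.3920, -0.3600, -0.2860)
new velocity v' = (0.4160, 1.9653, 0.6773)
gyro term ω×Iω = (0.0220, -0.0539, 0.0350)
α = I⁻¹(τ − ω×Iω) = (1.7600, 0.5390, -1.6250)
ω' = ω + α·dt = (0.7352, 1.0108, 1.0675)
Hamilton product q⊗(0,ω) = (-0.2616235, -0.8970498, -0.4974365, -1.2567464)
q' = normalize(q + ½dt·q⊗(0,ω)) = (-0.9313, -0.2039, 0.0523, 0.2973)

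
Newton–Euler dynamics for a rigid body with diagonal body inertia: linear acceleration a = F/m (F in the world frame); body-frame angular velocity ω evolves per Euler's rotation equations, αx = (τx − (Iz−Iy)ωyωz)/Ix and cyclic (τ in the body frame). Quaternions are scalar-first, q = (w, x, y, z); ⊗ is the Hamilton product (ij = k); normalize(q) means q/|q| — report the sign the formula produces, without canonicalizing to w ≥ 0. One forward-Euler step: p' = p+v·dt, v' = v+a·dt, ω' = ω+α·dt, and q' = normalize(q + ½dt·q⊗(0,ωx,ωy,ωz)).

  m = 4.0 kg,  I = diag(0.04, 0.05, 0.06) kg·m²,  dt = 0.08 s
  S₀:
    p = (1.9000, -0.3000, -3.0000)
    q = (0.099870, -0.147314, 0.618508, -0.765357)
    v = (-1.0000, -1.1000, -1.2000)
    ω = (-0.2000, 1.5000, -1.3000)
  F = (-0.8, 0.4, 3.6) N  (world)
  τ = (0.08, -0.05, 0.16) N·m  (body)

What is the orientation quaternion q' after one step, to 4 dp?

q⊗(0,ω) = (-1.9521889, 0.3240011, 0.1113682, -0.2271004)
q' = normalize(q + ½dt·q⊗(0,ω)) = (0.0217, -0.1339, 0.6210, -0.7720)

q' = (0.0217, -0.1339, 0.6210, -0.7720)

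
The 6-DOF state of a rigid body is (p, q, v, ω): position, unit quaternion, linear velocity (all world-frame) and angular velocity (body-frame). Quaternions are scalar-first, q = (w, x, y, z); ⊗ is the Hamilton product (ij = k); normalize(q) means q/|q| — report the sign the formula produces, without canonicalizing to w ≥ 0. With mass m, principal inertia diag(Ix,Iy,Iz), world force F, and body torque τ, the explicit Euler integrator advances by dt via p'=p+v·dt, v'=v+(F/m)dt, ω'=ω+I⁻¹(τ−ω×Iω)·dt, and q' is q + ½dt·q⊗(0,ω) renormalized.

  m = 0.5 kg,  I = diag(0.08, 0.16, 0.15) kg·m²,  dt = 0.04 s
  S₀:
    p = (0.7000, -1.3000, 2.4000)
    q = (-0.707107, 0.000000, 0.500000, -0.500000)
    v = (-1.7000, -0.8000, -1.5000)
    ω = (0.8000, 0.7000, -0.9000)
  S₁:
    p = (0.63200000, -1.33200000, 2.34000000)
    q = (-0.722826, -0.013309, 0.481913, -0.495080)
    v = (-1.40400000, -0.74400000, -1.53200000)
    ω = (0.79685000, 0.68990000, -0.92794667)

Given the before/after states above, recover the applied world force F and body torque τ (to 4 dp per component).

F = (3.7000, 0.7000, -0.4000)
τ = (0.0000, 0.0100, -0.0600)

Δv = v₁−v₀ = (0.29600000, 0.05600000, -0.03200000)
applied force F = (3.7000, 0.7000, -0.4000)
Δω = ω₁−ω₀ = (-0.00315000, -0.01010000, -0.02794667)
I·α + gyro = (0.0000, 0.0100, -0.0600)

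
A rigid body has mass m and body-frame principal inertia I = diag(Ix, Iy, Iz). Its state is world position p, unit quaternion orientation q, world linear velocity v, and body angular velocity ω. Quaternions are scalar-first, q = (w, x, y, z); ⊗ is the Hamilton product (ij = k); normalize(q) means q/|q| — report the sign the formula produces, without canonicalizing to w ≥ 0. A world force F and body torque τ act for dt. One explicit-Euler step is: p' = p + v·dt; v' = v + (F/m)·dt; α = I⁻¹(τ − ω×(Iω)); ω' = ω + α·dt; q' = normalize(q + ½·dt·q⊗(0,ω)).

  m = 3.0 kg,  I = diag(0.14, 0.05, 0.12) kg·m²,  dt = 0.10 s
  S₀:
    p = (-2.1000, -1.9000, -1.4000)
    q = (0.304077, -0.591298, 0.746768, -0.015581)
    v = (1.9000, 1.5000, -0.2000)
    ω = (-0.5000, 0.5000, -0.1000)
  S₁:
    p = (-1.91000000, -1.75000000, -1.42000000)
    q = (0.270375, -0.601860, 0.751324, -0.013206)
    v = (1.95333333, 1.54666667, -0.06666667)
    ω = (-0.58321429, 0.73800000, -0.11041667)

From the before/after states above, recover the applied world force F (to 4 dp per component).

Δv = v₁−v₀ = (0.05333333, 0.04666667, 0.13333333)
F = m·Δv/dt = (1.6000, 1.4000, 4.0000)

F = (1.6000, 1.4000, 4.0000)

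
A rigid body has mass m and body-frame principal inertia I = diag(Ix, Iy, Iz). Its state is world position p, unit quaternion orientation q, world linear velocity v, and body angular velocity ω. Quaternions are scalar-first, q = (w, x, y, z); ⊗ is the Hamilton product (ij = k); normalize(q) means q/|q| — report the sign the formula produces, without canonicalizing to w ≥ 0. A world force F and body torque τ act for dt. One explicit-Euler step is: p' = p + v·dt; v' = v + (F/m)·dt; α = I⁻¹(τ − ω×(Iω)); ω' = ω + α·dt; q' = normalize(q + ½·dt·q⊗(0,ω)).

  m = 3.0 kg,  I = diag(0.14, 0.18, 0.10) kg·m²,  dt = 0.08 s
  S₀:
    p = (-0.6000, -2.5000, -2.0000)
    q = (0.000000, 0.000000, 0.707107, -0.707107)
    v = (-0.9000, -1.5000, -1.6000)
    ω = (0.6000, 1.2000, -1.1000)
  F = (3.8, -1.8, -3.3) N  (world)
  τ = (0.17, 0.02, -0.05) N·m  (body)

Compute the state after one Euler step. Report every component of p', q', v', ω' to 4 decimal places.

angular accel α = (0.4600, 0.2578, -0.7880)
new body rate ω' = (0.6368, 1.2206, -1.1630)
2q̇ = q⊗(0,ω) = (-1.6263461, 0.0707107, -0.4242642, -0.4242642)
q' = normalize(q + ½dt·q⊗(0,ω)) = (-0.0649, 0.0028, 0.6885, -0.7223)
a = F/m = (1.2667, -0.6000, -1.1000)
p + v·dt = (-0.6720, -2.6200, -2.1280)
v' = v + a·dt = (-0.7987, -1.5480, -1.6880)

p' = (-0.6720, -2.6200, -2.1280)
q' = (-0.0649, 0.0028, 0.6885, -0.7223)
v' = (-0.7987, -1.5480, -1.6880)
ω' = (0.6368, 1.2206, -1.1630)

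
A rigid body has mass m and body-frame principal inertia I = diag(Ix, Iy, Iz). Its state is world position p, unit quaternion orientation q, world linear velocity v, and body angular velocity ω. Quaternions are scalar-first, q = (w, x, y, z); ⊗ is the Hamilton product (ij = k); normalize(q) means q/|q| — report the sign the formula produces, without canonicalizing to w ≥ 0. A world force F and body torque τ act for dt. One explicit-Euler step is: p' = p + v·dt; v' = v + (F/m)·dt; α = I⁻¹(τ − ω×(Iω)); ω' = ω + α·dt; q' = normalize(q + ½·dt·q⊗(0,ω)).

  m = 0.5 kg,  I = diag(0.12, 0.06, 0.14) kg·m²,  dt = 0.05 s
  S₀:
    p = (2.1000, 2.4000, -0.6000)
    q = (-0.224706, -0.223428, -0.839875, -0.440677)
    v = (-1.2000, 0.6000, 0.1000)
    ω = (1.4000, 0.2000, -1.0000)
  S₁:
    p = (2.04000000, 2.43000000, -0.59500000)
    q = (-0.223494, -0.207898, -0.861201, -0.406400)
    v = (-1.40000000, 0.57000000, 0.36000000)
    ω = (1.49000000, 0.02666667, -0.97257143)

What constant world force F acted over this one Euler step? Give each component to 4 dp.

F = (-2.0000, -0.3000, 2.6000)

v₁ − v₀ = (-0.20000000, -0.03000000, 0.26000000)
m·(v₁−v₀)/dt = (-2.0000, -0.3000, 2.6000)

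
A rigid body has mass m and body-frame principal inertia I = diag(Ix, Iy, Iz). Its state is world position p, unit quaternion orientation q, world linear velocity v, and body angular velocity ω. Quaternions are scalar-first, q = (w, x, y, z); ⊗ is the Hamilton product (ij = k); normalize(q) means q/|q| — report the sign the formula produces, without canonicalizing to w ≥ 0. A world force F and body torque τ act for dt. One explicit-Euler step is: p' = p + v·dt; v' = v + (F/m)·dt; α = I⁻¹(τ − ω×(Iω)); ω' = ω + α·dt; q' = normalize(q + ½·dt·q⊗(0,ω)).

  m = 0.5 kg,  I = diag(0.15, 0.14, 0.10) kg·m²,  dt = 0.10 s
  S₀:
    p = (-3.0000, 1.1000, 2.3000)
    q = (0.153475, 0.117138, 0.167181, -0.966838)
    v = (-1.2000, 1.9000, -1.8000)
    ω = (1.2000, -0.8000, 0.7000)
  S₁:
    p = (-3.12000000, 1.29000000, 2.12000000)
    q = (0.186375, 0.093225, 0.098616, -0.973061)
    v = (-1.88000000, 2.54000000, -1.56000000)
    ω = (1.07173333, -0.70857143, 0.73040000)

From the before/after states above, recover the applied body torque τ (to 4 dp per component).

τ = (-0.1700, 0.1700, 0.0400)

ω₁ − ω₀ = (-0.12826667, 0.09142857, 0.03040000)
gyro term ω₀×Iω₀ = (0.0224, 0.0420, 0.0096)
τ = I·(Δω/dt) + ω₀×(Iω₀) = (-0.1700, 0.1700, 0.0400)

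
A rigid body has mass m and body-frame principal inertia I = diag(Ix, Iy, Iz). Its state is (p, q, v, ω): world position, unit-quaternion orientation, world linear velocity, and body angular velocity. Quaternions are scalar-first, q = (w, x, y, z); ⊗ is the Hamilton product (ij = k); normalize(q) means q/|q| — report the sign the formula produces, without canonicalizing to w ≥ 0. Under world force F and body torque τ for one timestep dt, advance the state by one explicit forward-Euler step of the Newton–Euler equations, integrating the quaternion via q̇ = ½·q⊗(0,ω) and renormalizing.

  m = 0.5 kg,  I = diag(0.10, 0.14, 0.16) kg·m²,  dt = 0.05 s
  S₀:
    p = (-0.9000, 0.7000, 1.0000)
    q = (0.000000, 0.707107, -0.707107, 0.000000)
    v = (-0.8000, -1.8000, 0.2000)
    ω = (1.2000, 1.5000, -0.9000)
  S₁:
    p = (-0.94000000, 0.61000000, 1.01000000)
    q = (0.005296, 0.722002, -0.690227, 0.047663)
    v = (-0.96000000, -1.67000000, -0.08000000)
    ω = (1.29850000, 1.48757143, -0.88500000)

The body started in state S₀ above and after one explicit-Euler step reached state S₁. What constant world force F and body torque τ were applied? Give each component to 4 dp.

Δω = ω₁−ω₀ = (0.09850000, -0.01242857, 0.01500000)
I·α + gyro = (0.1700, 0.0300, 0.1200)
Δv = v₁−v₀ = (-0.16000000, 0.13000000, -0.28000000)
F = m·Δv/dt = (-1.6000, 1.3000, -2.8000)

F = (-1.6000, 1.3000, -2.8000)
τ = (0.1700, 0.0300, 0.1200)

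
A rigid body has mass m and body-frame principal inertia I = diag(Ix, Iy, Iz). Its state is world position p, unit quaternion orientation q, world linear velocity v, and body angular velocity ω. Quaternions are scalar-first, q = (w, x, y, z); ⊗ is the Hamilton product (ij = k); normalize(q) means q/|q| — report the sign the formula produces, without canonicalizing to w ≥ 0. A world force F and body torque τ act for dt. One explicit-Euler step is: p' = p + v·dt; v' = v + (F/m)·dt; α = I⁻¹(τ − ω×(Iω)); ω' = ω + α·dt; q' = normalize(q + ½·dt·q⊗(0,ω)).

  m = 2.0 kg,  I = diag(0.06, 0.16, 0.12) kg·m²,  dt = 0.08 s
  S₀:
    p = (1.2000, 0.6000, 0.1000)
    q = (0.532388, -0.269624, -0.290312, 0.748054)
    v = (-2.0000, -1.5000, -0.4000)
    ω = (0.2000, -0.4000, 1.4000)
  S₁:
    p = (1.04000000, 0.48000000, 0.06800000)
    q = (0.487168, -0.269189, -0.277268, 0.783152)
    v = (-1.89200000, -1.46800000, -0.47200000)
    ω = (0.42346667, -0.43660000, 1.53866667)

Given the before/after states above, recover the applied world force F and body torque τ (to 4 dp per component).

Δv = v₁−v₀ = (0.10800000, 0.03200000, -0.07200000)
applied force F = (2.7000, 0.8000, -1.8000)
Δω = ω₁−ω₀ = (0.22346667, -0.03660000, 0.13866667)
applied torque τ = (0.1900, -0.0900, 0.2000)

F = (2.7000, 0.8000, -1.8000)
τ = (0.1900, -0.0900, 0.2000)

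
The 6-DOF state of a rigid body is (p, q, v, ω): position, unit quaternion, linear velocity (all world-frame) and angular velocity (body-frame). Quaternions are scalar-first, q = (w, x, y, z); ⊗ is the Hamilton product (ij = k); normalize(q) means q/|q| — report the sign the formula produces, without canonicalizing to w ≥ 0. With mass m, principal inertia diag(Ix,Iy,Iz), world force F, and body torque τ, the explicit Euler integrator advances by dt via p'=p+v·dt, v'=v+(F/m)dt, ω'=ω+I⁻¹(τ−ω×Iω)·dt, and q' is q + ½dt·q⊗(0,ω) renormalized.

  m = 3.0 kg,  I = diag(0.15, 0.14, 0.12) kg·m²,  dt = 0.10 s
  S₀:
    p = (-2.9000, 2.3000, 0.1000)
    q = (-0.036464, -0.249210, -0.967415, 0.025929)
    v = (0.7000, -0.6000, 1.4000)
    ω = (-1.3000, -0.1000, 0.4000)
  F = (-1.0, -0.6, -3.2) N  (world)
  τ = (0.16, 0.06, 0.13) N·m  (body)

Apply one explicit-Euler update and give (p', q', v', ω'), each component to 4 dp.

p' = p + v·dt = (-2.8300, 2.2400, 0.2400)
v + (F/m)dt = (0.6667, -0.6200, 1.2933)
gyro term ω×Iω = (0.0008, -0.0156, -0.0013)
angular accel α = (1.0613, 0.5400, 1.0942)
ω' = ω + α·dt = (-1.1939, -0.0460, 0.5094)
Hamilton product q⊗(0,ω) = (-0.4310861, -0.3369699, 0.0696227, -1.2473041)
updated quaternion q' = (-0.0579, -0.2654, -0.9617, -0.0364)

p' = (-2.8300, 2.2400, 0.2400)
q' = (-0.0579, -0.2654, -0.9617, -0.0364)
v' = (0.6667, -0.6200, 1.2933)
ω' = (-1.1939, -0.0460, 0.5094)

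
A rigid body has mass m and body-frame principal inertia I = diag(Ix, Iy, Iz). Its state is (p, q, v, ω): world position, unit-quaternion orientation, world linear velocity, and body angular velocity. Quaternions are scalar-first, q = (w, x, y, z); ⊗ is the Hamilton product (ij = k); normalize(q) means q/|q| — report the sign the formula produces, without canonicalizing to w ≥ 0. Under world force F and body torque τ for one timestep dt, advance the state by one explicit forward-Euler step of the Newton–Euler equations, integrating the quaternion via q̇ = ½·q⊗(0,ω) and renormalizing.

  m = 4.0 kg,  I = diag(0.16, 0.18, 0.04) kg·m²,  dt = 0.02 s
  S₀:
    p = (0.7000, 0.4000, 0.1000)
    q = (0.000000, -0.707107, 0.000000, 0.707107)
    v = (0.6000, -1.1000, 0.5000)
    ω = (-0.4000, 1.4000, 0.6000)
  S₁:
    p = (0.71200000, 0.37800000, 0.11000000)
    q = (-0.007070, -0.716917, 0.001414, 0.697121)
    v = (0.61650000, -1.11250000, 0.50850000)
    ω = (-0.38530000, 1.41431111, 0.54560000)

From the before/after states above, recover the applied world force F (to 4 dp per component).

F = (3.3000, -2.5000, 1.7000)

velocity change Δv = (0.01650000, -0.01250000, 0.00850000)
m·(v₁−v₀)/dt = (3.3000, -2.5000, 1.7000)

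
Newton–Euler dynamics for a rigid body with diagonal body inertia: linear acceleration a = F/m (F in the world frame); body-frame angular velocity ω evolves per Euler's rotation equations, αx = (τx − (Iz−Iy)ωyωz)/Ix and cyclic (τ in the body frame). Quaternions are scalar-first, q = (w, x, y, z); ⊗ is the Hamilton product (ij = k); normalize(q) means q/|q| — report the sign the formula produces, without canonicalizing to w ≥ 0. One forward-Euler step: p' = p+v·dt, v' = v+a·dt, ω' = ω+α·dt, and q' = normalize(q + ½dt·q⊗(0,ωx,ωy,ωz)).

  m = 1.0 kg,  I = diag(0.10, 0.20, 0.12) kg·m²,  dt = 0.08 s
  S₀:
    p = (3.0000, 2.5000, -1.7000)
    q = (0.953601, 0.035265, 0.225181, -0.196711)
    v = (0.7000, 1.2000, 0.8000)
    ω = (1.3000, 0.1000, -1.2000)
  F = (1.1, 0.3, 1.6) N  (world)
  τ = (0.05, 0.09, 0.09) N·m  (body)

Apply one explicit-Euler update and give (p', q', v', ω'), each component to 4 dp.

p' = (3.0560, 2.5960, -1.6360)
q' = (0.9391, 0.0746, 0.2199, -0.2534)
v' = (0.7880, 1.2240, 0.9280)
ω' = (1.3323, 0.1235, -1.1487)

ω×(Iω) gyroscopic = (0.0096, 0.0312, 0.0130)
angular accel α = (0.4040, 0.2940, 0.6417)
ω + α·dt = (1.3323, 0.1235, -1.1487)
2q̇ = q⊗(0,ω) = (-0.3044158, 0.9891352, -0.1180462, -1.4335300)
q' = normalize(q + ½dt·q⊗(0,ω)) = (0.9391, 0.0746, 0.2199, -0.2534)
linear accel F/m = (1.1000, 0.3000, 1.6000)
new position p' = (3.0560, 2.5960, -1.6360)
v' = v + a·dt = (0.7880, 1.2240, 0.9280)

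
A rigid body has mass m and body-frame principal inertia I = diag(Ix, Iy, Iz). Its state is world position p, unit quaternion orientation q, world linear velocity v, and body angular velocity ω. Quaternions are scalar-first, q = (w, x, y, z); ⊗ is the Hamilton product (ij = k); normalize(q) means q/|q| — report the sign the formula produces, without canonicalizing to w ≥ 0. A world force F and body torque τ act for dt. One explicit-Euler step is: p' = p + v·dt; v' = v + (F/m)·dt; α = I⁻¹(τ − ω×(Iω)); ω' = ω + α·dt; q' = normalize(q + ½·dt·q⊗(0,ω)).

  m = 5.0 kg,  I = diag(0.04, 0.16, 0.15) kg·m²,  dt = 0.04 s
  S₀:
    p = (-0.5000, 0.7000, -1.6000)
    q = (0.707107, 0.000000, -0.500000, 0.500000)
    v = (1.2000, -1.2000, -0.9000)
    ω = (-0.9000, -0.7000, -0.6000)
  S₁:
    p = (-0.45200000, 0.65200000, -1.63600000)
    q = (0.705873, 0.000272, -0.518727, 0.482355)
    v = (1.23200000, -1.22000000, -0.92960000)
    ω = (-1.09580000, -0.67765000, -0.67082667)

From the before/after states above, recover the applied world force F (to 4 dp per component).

v₁ − v₀ = (0.03200000, -0.02000000, -0.02960000)
m·(v₁−v₀)/dt = (4.0000, -2.5000, -3.7000)

F = (4.0000, -2.5000, -3.7000)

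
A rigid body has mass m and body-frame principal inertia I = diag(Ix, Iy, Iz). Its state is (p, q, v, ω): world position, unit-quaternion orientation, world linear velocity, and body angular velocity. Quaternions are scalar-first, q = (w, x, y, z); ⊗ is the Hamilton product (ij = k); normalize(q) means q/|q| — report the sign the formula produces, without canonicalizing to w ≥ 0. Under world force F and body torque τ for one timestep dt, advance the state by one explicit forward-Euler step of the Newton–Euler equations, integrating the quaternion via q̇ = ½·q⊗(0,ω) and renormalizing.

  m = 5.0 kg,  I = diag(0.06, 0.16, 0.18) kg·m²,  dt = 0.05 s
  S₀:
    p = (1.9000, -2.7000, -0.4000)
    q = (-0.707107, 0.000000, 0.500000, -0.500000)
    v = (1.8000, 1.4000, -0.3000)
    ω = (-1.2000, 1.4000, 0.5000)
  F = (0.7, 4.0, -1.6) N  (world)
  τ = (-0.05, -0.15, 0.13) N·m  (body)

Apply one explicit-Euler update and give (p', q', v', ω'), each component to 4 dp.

ω×(Iω) gyroscopic = (0.0140, 0.0720, -0.1680)
angular accel α = (-1.0667, -1.3875, 1.6556)
ω' = ω + α·dt = (-1.2533, 1.3306, 0.5828)
q⊗(0,ω) = (-0.4500000, 1.7985284, -0.3899498, 0.2464465)
q + ½dt·q⊗(0,ω), renormalized = (-0.7175, 0.0449, 0.4897, -0.4933)
a = (0.1400, 0.8000, -0.3200)
new position p' = (1.9900, -2.6300, -0.4150)
v + (F/m)dt = (1.8070, 1.4400, -0.3160)

p' = (1.9900, -2.6300, -0.4150)
q' = (-0.7175, 0.0449, 0.4897, -0.4933)
v' = (1.8070, 1.4400, -0.3160)
ω' = (-1.2533, 1.3306, 0.5828)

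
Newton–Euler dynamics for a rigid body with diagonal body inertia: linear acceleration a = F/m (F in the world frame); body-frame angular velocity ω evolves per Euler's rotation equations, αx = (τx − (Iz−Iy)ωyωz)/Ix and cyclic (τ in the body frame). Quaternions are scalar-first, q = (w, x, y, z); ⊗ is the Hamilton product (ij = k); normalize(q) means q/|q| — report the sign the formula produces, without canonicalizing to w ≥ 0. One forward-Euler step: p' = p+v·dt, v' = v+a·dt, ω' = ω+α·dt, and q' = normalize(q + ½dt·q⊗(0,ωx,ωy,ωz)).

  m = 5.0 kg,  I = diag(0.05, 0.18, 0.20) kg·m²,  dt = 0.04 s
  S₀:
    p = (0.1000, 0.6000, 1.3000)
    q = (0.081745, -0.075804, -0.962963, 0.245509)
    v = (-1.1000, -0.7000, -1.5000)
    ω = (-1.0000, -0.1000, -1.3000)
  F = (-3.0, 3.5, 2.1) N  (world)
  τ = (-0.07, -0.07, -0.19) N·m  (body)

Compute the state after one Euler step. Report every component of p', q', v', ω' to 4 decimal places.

a = F/m = (-0.6000, 0.7000, 0.4200)
new position p' = (0.0560, 0.5720, 1.2400)
v' = v + a·dt = (-1.1240, -0.6720, -1.4832)
gyro term ω×Iω = (0.0026, -0.1950, 0.0130)
angular accel α = (-1.4520, 0.6944, -1.0150)
ω' = ω + α·dt = (-1.0581, -0.0722, -1.3406)
q⊗(0,ω) = (0.1470614, 1.1946578, -0.3522287, -1.0616511)
q + ½dt·q⊗(0,ω), renormalized = (0.0846, -0.0519, -0.9695, 0.2242)

p' = (0.0560, 0.5720, 1.2400)
q' = (0.0846, -0.0519, -0.9695, 0.2242)
v' = (-1.1240, -0.6720, -1.4832)
ω' = (-1.0581, -0.0722, -1.3406)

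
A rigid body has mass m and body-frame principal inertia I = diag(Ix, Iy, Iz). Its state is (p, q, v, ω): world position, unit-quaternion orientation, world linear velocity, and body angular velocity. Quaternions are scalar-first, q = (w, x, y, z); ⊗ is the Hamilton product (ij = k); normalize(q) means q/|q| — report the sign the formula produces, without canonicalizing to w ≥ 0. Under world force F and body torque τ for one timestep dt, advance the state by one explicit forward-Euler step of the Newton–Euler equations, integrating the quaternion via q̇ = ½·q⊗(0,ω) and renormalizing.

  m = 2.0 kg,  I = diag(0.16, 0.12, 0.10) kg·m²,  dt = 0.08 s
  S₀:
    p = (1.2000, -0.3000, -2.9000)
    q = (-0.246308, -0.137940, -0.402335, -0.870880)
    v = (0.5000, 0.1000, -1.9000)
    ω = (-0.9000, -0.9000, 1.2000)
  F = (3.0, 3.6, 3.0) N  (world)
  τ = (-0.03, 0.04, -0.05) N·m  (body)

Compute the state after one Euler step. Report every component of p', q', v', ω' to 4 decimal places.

ω×(Iω) gyroscopic = (0.0216, -0.0648, -0.0324)
α = I⁻¹(τ − ω×Iω) = (-0.3225, 0.8733, -0.1760)
ω + α·dt = (-0.9258, -0.8301, 1.1859)
Hamilton product q⊗(0,ω) = (0.5588085, -1.0449168, 1.1709972, -0.5335251)
updated quaternion q' = (-0.2234, -0.1793, -0.3546, -0.8900)
linear accel F/m = (1.5000, 1.8000, 1.5000)
p + v·dt = (1.2400, -0.2920, -3.0520)
new velocity v' = (0.6200, 0.2440, -1.7800)

p' = (1.2400, -0.2920, -3.0520)
q' = (-0.2234, -0.1793, -0.3546, -0.8900)
v' = (0.6200, 0.2440, -1.7800)
ω' = (-0.9258, -0.8301, 1.1859)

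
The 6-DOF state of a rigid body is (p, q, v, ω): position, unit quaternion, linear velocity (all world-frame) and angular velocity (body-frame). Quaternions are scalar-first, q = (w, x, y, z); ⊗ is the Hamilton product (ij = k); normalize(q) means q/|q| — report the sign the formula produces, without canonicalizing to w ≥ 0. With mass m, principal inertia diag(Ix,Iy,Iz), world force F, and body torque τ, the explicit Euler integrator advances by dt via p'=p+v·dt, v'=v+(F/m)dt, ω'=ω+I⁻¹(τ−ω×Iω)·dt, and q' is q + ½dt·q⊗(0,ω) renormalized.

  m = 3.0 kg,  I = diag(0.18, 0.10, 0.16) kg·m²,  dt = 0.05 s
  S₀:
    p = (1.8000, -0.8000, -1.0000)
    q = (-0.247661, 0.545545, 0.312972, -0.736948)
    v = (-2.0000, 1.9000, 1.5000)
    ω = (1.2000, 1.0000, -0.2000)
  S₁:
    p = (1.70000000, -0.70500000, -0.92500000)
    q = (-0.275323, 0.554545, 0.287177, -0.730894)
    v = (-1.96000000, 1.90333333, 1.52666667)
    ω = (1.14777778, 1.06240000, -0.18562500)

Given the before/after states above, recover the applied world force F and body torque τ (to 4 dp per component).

F = (2.4000, 0.2000, 1.6000)
τ = (-0.2000, 0.1200, -0.0500)

rate change Δω = (-0.05222222, 0.06240000, 0.01437500)
precession coupling = (-0.0120, -0.0048, -0.0960)
applied torque τ = (-0.2000, 0.1200, -0.0500)
Δv = v₁−v₀ = (0.04000000, 0.00333333, 0.02666667)
applied force F = (2.4000, 0.2000, 1.6000)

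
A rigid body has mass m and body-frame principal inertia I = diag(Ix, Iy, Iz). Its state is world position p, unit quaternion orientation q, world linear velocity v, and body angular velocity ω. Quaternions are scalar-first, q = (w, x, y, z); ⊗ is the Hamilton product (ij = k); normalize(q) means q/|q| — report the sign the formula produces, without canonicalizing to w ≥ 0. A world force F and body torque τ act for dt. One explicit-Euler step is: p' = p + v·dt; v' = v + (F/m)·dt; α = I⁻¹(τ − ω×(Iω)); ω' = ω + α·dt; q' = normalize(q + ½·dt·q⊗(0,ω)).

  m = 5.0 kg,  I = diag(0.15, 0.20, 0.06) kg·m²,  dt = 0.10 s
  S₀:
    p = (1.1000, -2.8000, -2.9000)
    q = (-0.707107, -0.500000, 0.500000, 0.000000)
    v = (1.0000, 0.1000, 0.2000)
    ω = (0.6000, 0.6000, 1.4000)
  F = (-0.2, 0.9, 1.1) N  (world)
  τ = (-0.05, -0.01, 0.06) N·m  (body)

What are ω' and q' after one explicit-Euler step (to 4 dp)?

ω×(Iω) gyroscopic = (-0.1176, 0.0756, 0.0180)
α = I⁻¹(τ − ω×Iω) = (0.4507, -0.4280, 0.7000)
new body rate ω' = (0.6451, 0.5572, 1.4700)
q⊗(0,ω) = (0.0000000, 0.2757358, 0.2757358, -1.5899498)
q' = normalize(q + ½dt·q⊗(0,ω)) = (-0.7047, -0.4846, 0.5121, -0.0792)

ω' = (0.6451, 0.5572, 1.4700)
q' = (-0.7047, -0.4846, 0.5121, -0.0792)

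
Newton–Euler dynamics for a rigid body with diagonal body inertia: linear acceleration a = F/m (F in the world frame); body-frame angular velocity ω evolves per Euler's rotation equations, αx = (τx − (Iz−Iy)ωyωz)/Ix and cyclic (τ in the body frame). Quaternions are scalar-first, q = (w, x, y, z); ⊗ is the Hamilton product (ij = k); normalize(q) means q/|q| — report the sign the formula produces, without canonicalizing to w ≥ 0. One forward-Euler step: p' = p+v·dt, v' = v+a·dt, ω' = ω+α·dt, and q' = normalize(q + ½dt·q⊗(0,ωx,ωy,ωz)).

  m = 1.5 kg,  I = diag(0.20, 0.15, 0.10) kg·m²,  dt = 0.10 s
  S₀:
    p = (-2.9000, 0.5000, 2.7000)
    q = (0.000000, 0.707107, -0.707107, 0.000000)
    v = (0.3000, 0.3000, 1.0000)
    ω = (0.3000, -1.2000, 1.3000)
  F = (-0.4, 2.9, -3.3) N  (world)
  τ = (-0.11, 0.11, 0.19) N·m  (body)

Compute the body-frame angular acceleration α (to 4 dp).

α = (-0.9400, 0.4733, 1.7200)

gyro term ω×Iω = (0.0780, 0.0390, 0.0180)
α = I⁻¹(τ − ω×Iω) = (-0.9400, 0.4733, 1.7200)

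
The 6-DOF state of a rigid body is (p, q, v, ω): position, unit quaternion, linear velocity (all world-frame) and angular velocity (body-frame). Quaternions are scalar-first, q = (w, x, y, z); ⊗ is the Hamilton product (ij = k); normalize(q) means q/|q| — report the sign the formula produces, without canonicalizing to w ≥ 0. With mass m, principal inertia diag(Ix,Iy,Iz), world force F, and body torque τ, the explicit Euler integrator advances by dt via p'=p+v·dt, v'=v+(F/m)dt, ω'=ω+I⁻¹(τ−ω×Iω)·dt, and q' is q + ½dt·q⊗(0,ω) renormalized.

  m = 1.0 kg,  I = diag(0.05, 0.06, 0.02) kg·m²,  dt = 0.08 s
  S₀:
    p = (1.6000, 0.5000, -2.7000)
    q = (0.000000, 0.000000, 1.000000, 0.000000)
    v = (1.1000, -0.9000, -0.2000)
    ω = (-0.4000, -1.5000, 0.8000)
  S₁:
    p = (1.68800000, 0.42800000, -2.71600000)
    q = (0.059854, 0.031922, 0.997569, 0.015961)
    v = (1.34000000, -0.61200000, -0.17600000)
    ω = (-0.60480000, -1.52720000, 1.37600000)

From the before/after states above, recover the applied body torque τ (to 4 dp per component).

τ = (-0.0800, -0.0300, 0.1500)

ω₁ − ω₀ = (-0.20480000, -0.02720000, 0.57600000)
τ = I·(Δω/dt) + ω₀×(Iω₀) = (-0.0800, -0.0300, 0.1500)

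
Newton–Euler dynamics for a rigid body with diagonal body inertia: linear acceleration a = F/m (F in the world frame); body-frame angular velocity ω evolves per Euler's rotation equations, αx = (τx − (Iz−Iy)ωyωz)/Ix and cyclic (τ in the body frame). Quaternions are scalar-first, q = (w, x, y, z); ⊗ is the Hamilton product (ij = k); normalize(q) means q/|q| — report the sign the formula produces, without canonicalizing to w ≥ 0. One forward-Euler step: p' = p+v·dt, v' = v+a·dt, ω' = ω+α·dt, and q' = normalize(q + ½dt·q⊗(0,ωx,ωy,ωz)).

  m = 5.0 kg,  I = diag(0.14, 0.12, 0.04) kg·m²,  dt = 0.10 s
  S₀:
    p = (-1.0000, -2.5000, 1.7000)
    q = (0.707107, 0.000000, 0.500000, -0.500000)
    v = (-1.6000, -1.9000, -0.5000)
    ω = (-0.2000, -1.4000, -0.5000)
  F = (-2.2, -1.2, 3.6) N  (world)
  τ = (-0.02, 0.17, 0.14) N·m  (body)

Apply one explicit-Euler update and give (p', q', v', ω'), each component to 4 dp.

gyro term ω×Iω = (-0.0560, 0.0100, -0.0056)
α = I⁻¹(τ − ω×Iω) = (0.2571, 1.3333, 3.6400)
ω' = ω + α·dt = (-0.1743, -1.2667, -0.1360)
q⊗(0,ω) = (0.4500000, -1.0914214, -0.8899498, -0.2535535)
updated quaternion q' = (0.7276, -0.0544, 0.4542, -0.5112)
linear accel F/m = (-0.4400, -0.2400, 0.7200)
p + v·dt = (-1.1600, -2.6900, 1.6500)
v + (F/m)dt = (-1.6440, -1.9240, -0.4280)

p' = (-1.1600, -2.6900, 1.6500)
q' = (0.7276, -0.0544, 0.4542, -0.5112)
v' = (-1.6440, -1.9240, -0.4280)
ω' = (-0.1743, -1.2667, -0.1360)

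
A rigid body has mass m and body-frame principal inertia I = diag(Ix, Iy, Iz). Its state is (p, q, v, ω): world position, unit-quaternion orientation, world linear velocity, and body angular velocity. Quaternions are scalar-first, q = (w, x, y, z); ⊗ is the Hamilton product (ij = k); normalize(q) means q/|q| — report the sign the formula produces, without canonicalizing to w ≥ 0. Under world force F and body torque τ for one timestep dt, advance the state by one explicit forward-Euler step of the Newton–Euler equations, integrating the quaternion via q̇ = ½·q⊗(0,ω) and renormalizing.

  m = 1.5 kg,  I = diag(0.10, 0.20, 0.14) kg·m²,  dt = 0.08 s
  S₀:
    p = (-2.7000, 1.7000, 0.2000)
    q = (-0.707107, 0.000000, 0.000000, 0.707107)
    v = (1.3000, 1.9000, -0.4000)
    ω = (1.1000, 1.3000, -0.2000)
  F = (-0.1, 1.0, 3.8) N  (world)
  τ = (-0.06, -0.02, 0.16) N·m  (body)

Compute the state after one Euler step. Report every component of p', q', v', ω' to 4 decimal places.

a = (-0.0667, 0.6667, 2.5333)
p' = p + v·dt = (-2.5960, 1.8520, 0.1680)
v + (F/m)dt = (1.2947, 1.9533, -0.1973)
angular accel α = (-0.7560, -0.1440, 0.1214)
ω + α·dt = (1.0395, 1.2885, -0.1903)
q⊗(0,ω) = (0.1414214, -1.6970568, -0.1414214, 0.1414214)
q + ½dt·q⊗(0,ω), renormalized = (-0.6998, -0.0677, -0.0056, 0.7111)

p' = (-2.5960, 1.8520, 0.1680)
q' = (-0.6998, -0.0677, -0.0056, 0.7111)
v' = (1.2947, 1.9533, -0.1973)
ω' = (1.0395, 1.2885, -0.1903)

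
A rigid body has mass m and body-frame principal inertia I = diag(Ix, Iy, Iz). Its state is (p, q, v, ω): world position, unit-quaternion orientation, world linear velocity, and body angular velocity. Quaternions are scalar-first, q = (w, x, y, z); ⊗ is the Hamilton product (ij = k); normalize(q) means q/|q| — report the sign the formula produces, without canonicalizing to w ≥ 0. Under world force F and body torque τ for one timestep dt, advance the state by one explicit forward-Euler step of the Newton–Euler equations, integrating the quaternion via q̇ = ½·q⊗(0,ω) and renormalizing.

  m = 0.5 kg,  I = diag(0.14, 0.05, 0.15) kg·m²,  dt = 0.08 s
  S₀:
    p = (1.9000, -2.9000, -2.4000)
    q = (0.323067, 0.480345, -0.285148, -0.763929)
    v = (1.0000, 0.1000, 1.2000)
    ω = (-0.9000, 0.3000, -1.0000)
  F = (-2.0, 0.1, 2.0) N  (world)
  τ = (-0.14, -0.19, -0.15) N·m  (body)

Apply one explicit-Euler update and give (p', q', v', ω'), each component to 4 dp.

linear accel F/m = (-4.0000, 0.2000, 4.0000)
p' = p + v·dt = (1.9800, -2.8920, -2.3040)
v' = v + a·dt = (0.6800, 0.1160, 1.5200)
angular accel α = (-0.7857, -3.6200, -1.1620)
new body rate ω' = (-0.9629, 0.0104, -1.0930)
q⊗(0,ω) = (-0.2460741, 0.2235664, 1.2648012, -0.4355967)
q' = normalize(q + ½dt·q⊗(0,ω)) = (0.3127, 0.4885, -0.2342, -0.7802)

p' = (1.9800, -2.8920, -2.3040)
q' = (0.3127, 0.4885, -0.2342, -0.7802)
v' = (0.6800, 0.1160, 1.5200)
ω' = (-0.9629, 0.0104, -1.0930)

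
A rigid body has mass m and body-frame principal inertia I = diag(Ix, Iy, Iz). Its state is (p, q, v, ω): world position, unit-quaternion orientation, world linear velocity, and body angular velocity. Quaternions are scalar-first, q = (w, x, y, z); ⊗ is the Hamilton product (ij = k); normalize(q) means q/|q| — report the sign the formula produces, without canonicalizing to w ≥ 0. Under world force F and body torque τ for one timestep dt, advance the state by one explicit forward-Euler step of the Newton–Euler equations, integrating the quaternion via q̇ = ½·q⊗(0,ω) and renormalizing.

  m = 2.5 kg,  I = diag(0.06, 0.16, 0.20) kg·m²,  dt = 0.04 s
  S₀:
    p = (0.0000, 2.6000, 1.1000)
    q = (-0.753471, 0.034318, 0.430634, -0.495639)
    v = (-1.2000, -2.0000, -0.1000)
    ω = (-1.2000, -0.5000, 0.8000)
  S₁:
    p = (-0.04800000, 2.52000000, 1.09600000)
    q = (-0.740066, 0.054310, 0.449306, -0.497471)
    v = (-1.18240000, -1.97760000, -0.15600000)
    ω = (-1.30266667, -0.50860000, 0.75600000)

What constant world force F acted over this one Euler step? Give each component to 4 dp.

Δv = v₁−v₀ = (0.01760000, 0.02240000, -0.05600000)
F = m·Δv/dt = (1.1000, 1.4000, -3.5000)

F = (1.1000, 1.4000, -3.5000)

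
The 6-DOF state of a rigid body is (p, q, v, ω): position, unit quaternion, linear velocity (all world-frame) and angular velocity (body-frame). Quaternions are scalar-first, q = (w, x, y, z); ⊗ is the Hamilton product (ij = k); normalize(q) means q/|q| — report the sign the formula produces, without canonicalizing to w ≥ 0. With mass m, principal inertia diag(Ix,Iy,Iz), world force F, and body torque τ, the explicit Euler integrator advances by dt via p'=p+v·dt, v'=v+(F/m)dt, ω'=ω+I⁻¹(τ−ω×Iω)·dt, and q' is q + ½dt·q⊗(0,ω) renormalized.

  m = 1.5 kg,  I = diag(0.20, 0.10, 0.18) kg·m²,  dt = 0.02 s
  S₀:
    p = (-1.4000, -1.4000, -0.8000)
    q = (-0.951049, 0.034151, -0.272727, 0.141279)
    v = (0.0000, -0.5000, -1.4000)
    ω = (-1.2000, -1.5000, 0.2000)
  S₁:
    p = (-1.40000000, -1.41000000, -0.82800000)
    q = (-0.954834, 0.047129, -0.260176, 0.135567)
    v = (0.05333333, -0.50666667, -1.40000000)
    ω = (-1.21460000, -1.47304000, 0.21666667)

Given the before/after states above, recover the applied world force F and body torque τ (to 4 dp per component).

Δω = ω₁−ω₀ = (-0.01460000, 0.02696000, 0.01666667)
applied torque τ = (-0.1700, 0.1300, -0.0300)
v₁ − v₀ = (0.05333333, -0.00666667, 0.00000000)
F = m·Δv/dt = (4.0000, -0.5000, 0.0000)

F = (4.0000, -0.5000, 0.0000)
τ = (-0.1700, 0.1300, -0.0300)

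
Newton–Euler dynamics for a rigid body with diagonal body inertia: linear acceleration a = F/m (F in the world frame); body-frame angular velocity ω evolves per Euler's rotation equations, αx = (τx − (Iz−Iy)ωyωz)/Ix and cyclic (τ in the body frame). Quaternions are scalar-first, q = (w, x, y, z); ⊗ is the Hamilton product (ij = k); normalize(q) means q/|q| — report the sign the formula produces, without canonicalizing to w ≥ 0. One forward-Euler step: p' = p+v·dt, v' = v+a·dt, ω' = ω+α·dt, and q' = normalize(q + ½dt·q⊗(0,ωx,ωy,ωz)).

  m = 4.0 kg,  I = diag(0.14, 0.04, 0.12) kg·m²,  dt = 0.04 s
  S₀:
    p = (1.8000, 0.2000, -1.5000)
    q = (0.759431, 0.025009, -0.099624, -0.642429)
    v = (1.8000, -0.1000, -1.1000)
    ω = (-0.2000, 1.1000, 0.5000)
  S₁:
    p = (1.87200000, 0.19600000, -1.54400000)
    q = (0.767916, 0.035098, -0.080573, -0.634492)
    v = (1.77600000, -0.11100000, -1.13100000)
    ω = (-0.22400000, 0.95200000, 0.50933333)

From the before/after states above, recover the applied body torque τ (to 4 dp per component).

τ = (-0.0400, -0.1500, 0.0500)

ω₁ − ω₀ = (-0.02400000, -0.14800000, 0.00933333)
gyro term ω₀×Iω₀ = (0.0440, -0.0020, 0.0220)
τ = I·(Δω/dt) + ω₀×(Iω₀) = (-0.0400, -0.1500, 0.0500)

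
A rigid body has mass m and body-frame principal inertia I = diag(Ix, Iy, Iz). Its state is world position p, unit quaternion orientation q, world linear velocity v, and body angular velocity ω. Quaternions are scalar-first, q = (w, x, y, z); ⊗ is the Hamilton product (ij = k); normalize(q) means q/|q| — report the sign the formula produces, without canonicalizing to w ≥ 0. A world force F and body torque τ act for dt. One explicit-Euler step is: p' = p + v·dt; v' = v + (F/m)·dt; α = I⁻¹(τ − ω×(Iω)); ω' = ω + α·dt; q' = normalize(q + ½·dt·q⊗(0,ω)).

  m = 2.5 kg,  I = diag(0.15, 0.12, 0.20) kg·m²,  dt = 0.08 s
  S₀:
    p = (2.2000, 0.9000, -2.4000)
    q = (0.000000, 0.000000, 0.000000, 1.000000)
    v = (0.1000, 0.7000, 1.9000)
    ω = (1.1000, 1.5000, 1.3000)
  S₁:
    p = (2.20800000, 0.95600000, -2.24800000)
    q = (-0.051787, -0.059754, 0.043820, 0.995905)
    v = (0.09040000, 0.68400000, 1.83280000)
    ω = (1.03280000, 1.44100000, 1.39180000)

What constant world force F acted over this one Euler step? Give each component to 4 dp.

F = (-0.3000, -0.5000, -2.1000)

velocity change Δv = (-0.00960000, -0.01600000, -0.06720000)
F = m·Δv/dt = (-0.3000, -0.5000, -2.1000)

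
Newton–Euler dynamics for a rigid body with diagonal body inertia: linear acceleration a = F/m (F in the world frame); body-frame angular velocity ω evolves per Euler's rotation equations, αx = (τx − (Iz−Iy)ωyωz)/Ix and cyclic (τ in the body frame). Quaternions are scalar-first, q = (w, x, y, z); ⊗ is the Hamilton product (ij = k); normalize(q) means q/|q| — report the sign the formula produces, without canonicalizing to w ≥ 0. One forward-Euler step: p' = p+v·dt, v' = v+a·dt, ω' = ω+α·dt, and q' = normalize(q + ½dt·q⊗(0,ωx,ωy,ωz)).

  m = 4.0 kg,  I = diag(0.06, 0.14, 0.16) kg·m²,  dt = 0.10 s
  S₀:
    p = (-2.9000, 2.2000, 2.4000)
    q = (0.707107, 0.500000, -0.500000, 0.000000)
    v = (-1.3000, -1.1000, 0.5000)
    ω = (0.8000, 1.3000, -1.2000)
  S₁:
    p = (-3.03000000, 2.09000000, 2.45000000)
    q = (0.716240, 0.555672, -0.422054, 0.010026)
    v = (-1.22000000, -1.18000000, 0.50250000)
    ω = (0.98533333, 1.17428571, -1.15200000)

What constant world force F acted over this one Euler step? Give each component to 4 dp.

Δv = v₁−v₀ = (0.08000000, -0.08000000, 0.00250000)
F = m·Δv/dt = (3.2000, -3.2000, 0.1000)

F = (3.2000, -3.2000, 0.1000)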